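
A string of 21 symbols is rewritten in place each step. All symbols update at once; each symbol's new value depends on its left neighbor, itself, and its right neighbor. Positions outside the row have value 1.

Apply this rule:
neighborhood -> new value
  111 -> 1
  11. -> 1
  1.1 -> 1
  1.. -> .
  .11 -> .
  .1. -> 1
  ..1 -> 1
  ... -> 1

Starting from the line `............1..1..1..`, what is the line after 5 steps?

.111111111111.11.11.1
1.111111111111.11.11.
11.111111111111.11.11
111.111111111111.11.1
1111.111111111111.11.

1111.111111111111.11.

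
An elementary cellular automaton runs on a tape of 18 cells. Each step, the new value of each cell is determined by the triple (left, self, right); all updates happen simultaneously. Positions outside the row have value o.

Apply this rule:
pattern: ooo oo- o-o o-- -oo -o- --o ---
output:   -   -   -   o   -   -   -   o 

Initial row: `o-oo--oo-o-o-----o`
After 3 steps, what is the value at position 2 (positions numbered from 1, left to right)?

----o-------oooo--
ooo--oooooo-----o-
---o-------oooo---
position 2 holds -

-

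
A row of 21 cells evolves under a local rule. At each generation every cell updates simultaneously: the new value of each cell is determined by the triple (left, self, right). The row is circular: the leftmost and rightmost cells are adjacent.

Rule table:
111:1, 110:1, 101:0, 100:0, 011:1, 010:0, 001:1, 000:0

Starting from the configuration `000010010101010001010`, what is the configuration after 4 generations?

100100000000010000000

000100100000000010000
001001000000000100000
010010000000001000000
100100000000010000000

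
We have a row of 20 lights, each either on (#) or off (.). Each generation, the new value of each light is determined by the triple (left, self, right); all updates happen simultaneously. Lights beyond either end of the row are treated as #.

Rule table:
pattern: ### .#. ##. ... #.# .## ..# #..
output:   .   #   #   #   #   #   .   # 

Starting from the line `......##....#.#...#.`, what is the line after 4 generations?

..#####.#####.#####.

#####.#####.#####.##
....###...###...###.
###.#.###.#.###.#.##
..#####.#####.#####.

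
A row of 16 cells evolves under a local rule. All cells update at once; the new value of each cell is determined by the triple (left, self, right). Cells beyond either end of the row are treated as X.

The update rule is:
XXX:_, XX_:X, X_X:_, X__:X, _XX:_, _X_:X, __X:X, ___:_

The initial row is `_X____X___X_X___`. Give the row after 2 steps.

step 1: _XX__XXX_XX_XX_X
step 2: __XXX__X__X__X__

__XXX__X__X__X__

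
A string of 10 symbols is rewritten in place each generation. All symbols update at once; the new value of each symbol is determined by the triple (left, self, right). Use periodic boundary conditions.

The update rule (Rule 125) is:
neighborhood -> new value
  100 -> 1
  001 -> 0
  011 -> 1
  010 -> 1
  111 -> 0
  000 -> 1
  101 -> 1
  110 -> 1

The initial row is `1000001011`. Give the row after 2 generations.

1000111011

1111101110
1000111011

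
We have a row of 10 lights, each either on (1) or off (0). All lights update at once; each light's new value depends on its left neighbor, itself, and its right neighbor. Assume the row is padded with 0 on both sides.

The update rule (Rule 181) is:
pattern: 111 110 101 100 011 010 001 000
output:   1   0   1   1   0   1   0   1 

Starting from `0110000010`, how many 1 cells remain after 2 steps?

step 1: 0001111011
step 2: 1100110100
count of 1: 5

5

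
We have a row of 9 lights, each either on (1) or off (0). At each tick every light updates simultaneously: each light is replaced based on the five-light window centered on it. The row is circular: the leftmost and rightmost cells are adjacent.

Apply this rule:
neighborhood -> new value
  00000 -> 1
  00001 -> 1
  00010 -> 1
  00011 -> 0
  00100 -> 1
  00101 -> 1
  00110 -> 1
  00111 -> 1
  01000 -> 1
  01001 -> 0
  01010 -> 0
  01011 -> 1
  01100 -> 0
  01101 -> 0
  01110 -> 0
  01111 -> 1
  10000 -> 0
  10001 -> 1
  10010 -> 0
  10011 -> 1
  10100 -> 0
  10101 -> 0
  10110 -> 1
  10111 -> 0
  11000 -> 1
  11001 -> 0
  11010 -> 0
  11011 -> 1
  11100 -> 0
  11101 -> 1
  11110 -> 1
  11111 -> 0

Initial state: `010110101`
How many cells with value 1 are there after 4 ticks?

tick 1: 001100000
tick 2: 101010111
tick 3: 100001011
tick 4: 010111100
count of 1: 5

5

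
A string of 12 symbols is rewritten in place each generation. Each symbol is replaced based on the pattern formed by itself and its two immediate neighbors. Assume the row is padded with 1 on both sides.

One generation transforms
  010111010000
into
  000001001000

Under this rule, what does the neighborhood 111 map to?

0

At position 4 the neighborhood is 111; the next row has 0 there.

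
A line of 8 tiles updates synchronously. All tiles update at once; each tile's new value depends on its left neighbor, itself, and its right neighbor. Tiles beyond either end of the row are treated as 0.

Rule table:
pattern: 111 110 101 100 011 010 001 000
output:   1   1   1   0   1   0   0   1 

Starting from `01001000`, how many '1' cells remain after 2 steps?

step 1: 00000011
step 2: 11111011
count of 1: 7

7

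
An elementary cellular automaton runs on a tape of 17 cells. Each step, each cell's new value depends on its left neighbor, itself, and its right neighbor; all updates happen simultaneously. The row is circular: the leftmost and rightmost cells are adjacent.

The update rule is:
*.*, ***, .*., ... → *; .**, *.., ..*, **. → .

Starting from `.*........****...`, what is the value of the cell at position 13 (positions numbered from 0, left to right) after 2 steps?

.*.******..**..**
***.****.........
position 13 holds .

.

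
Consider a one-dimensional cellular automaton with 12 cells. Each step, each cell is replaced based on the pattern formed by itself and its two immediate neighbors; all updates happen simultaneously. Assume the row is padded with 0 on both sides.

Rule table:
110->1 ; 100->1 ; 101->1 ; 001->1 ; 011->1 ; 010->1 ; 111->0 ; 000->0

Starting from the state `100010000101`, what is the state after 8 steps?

110111001111
111101111001
100111001111
111101111001  (repeats step 2; period 2)
step 8: 111101111001

111101111001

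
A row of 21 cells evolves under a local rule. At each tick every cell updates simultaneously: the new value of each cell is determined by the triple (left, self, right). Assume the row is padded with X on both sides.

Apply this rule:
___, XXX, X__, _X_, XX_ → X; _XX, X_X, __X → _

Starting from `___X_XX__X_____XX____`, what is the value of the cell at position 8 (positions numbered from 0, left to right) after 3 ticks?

tick 1: XX_X__XX_XXXXX__XXXX_
tick 2: XX_XX__X__XXXXX__XXX_
tick 3: XX__XX_XX__XXXXX__XX_
position 8 holds X

X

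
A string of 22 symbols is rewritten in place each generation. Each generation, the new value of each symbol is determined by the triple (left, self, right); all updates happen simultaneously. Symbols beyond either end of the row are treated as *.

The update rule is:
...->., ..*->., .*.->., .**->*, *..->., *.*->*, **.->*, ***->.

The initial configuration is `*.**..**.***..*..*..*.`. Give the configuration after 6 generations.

****..****.*.........*
...*..*..**..........*
.........**..........*
.........**..........*  (fixed point — unchanged through generation 6)

.........**..........*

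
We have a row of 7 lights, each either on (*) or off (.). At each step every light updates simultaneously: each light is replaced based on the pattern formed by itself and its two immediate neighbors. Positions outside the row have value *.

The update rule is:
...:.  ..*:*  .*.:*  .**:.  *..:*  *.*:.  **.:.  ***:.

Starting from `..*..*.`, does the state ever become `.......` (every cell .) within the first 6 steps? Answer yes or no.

yes

******.
.......
all cells are . at step 2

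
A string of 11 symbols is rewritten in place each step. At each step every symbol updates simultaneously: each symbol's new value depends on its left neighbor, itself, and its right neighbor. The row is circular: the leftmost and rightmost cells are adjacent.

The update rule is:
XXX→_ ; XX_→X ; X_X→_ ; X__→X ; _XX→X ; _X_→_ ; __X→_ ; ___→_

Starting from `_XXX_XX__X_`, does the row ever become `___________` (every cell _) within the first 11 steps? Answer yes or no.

no

_X_X_XXX__X
_____X_XX__
_______XXX_
_______X_XX
X________XX
XX_______X_
XXX________
X_XX_______
__XXX______
__X_XX_____
____XXX____
step 11 is ____XXX____, still not uniform _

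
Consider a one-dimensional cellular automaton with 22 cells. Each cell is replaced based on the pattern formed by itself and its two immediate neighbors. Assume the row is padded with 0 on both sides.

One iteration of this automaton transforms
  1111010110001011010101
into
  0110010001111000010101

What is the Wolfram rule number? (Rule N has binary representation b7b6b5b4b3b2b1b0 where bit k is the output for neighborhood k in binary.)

151

position 1: 111 → 1  (bit 7 = 1)
position 3: 110 → 0  (bit 6 = 0)
position 4: 101 → 0  (bit 5 = 0)
position 9: 100 → 1  (bit 4 = 1)
position 0: 011 → 0  (bit 3 = 0)
position 5: 010 → 1  (bit 2 = 1)
position 11: 001 → 1  (bit 1 = 1)
position 10: 000 → 1  (bit 0 = 1)
bits b7..b0 = 10010111 = 151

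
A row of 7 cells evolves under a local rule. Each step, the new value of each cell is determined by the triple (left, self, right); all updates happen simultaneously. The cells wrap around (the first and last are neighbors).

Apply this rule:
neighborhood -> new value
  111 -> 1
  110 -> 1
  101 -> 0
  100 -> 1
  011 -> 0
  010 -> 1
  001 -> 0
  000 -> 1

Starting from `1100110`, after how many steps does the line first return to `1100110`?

step 1: 0110010
step 2: 0011011
step 3: 1001001
step 4: 1101100
step 5: 0100110
step 6: 0110011
step 7: 0011001
step 8: 1001101
step 9: 1100100
step 10: 0110110
step 11: 0010011
step 12: 1011001
step 13: 1001100
step 14: 1100110

14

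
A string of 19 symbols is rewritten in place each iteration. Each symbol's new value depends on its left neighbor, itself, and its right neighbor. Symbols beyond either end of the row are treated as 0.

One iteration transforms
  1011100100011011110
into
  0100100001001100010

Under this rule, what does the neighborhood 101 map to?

1

At position 1 the neighborhood is 101; the next row has 1 there.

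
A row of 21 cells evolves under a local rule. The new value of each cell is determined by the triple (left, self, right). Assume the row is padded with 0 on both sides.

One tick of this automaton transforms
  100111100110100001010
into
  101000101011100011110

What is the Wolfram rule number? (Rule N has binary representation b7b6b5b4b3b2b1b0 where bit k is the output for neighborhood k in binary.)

position 4: 111 → 0  (bit 7 = 0)
position 6: 110 → 1  (bit 6 = 1)
position 11: 101 → 1  (bit 5 = 1)
position 1: 100 → 0  (bit 4 = 0)
position 3: 011 → 0  (bit 3 = 0)
position 0: 010 → 1  (bit 2 = 1)
position 2: 001 → 1  (bit 1 = 1)
position 14: 000 → 0  (bit 0 = 0)
bits b7..b0 = 01100110 = 102

102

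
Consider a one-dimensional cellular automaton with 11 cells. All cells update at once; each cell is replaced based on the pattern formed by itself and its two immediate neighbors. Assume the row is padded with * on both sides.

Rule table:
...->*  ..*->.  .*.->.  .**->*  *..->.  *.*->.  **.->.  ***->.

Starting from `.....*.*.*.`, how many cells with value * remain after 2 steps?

6

.***.......
.*...*****.
count of *: 6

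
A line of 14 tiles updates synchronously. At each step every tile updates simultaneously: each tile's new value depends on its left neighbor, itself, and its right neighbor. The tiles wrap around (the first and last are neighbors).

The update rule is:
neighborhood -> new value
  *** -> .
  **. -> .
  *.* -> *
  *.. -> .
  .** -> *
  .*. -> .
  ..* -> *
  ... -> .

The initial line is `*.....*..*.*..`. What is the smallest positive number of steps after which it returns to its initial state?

14

.....*..*.*..*
....*..*.*..*.
...*..*.*..*..
..*..*.*..*...
.*..*.*..*....
*..*.*..*.....
..*.*..*.....*
.*.*..*.....*.
*.*..*.....*..
.*..*.....*..*
*..*.....*..*.
..*.....*..*.*
.*.....*..*.*.
*.....*..*.*..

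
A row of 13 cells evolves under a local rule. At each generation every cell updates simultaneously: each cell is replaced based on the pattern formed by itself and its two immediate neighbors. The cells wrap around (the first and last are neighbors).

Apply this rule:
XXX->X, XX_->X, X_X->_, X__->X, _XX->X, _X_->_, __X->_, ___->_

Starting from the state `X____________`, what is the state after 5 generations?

_____X_______

generation 1: _X___________
generation 2: __X__________
generation 3: ___X_________
generation 4: ____X________
generation 5: _____X_______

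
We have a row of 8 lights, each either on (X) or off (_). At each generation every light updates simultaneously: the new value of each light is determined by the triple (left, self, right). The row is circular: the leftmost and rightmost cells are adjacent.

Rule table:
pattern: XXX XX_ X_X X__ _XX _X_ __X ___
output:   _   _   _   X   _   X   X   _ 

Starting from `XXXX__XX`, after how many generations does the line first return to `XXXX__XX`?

____XX__
___X__X_
__XXXXXX
XX______
__X____X
XXXX__XX

6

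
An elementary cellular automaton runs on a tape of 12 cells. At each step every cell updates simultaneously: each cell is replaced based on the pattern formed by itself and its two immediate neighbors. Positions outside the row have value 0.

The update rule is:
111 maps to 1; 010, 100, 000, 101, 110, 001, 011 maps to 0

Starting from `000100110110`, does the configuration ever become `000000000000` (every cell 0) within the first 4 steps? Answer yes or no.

000000000000
all cells are 0 at step 1

yes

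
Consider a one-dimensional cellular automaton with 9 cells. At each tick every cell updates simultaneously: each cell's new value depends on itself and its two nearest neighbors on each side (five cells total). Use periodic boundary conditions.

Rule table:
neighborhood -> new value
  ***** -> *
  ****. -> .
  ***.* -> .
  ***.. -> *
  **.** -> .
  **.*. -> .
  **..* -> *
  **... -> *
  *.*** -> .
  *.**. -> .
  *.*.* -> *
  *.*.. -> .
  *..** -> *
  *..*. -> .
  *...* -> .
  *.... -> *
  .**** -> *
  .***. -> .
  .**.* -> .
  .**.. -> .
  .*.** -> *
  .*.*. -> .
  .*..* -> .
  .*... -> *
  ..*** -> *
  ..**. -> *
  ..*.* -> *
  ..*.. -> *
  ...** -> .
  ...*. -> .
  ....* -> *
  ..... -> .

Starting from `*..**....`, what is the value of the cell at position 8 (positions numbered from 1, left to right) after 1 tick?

*

*.**.***.
position 8 holds *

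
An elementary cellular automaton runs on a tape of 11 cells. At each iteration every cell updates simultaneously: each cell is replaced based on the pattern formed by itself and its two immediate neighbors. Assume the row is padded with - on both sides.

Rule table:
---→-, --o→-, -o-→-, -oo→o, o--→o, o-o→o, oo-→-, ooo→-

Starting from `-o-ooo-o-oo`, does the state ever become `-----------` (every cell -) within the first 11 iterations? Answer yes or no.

--oo--o-oo-
--o-o--oo-o
---o-o-o-o-
----o-o-o-o
-----o-o-o-
------o-o-o
-------o-o-
--------o-o
---------o-
----------o
-----------
all cells are - at iteration 11

yes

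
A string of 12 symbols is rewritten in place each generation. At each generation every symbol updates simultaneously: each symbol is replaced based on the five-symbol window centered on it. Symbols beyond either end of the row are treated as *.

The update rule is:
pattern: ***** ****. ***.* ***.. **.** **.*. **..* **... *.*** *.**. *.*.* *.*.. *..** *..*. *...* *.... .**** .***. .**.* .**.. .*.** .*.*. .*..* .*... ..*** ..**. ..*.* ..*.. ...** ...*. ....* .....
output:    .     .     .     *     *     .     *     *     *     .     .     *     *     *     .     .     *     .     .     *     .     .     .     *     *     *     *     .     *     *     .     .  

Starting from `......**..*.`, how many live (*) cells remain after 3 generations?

8

generation 1: *....******.
generation 2: **..***....*
generation 3: .****.**..**
count of *: 8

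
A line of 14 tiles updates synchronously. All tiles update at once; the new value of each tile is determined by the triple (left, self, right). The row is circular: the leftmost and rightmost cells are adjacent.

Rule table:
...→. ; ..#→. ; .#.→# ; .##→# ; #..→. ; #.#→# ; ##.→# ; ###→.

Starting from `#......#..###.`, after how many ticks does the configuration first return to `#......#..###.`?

2

#......#..#.##
#......#..###.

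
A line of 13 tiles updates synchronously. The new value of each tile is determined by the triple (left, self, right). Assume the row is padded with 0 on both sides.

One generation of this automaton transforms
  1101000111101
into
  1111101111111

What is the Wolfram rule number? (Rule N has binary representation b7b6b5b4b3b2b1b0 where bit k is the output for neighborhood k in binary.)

254

position 8: 111 → 1  (bit 7 = 1)
position 1: 110 → 1  (bit 6 = 1)
position 2: 101 → 1  (bit 5 = 1)
position 4: 100 → 1  (bit 4 = 1)
position 0: 011 → 1  (bit 3 = 1)
position 3: 010 → 1  (bit 2 = 1)
position 6: 001 → 1  (bit 1 = 1)
position 5: 000 → 0  (bit 0 = 0)
bits b7..b0 = 11111110 = 254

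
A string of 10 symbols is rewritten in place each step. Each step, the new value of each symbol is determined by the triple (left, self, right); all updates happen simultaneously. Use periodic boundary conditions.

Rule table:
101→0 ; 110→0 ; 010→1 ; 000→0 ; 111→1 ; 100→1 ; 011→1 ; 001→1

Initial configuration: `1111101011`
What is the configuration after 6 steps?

1111001011
1110111011
1100110011
1011101111
0011001111
1110111110

1110111110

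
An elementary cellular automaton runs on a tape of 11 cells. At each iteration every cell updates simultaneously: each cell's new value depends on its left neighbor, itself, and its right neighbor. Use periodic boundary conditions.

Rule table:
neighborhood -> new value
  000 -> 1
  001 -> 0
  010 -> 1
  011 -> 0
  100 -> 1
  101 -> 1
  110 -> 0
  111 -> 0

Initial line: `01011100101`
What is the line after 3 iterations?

11100010111
00011011000
11000100111

11000100111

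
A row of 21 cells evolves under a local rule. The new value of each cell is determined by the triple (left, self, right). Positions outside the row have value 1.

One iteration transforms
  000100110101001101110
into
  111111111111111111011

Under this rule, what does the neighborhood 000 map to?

At position 1 the neighborhood is 000; the next row has 1 there.

1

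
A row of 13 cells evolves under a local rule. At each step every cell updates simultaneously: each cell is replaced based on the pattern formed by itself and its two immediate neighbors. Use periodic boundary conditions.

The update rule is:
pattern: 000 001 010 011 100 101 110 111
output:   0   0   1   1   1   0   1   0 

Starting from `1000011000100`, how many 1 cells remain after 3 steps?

8

1100011100110
1110010110110
1011010110110
count of 1: 8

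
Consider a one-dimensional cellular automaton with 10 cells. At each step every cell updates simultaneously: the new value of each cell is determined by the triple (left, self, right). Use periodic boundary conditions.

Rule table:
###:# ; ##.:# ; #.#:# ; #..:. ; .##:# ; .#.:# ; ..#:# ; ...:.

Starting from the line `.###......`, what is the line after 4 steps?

step 1: ####......
step 2: ####.....#
step 3: ####....##
step 4: ####...###

####...###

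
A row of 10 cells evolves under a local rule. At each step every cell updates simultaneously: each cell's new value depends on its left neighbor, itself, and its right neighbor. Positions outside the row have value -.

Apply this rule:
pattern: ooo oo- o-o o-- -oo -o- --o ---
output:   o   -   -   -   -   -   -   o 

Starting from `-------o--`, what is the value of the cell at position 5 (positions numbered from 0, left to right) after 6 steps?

-

oooooo---o
-oooo--o--
--oo-----o
o----ooo--
--oo--o--o
o---------
position 5 holds -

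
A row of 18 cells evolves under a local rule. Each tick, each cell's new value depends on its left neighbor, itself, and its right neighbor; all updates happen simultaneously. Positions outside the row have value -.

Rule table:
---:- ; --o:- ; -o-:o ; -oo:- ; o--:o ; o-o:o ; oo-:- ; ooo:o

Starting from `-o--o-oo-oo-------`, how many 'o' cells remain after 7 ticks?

6

-oo-oo--o--o------
---o--o-oo-oo-----
---oo-oo--o--o----
-----o--o-oo-oo---
-----oo-oo--o--o--
-------o--o-oo-oo-
-------oo-oo--o--o
count of o: 6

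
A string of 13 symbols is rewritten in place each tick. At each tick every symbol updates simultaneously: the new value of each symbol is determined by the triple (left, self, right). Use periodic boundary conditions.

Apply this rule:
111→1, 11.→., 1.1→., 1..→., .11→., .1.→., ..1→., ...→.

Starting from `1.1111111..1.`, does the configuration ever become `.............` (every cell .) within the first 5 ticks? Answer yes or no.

yes

tick 1: ...11111.....
tick 2: ....111......
tick 3: .....1.......
tick 4: .............
all cells are . at tick 4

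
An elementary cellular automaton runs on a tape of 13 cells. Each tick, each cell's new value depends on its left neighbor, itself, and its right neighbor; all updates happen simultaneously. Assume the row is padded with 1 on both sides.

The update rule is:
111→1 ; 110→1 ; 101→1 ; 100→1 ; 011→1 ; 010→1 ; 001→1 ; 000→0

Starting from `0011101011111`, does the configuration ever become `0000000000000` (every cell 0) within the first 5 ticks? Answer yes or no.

1111111111111
1111111111111  (fixed point — unchanged through tick 5)
tick 5 is 1111111111111, still not uniform 0

no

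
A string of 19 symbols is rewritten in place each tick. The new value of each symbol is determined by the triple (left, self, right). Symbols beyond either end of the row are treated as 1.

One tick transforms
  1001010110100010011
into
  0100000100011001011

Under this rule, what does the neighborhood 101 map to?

At position 4 the neighborhood is 101; the next row has 0 there.

0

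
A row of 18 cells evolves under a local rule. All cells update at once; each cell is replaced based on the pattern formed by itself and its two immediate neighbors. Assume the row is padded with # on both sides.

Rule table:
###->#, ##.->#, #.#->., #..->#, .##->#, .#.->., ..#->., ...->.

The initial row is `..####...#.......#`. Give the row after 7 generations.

#.###########....#

generation 1: #.#####...#......#
generation 2: #.######...#.....#
generation 3: #.#######...#....#
generation 4: #.########...#...#
generation 5: #.#########...#..#
generation 6: #.##########...#.#
generation 7: #.###########....#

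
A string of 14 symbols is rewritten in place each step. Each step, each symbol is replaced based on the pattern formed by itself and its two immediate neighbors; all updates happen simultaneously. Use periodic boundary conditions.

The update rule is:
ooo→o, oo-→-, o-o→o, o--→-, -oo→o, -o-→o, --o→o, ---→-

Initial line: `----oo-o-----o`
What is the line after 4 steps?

oo-oo----oo---

---oo-oo----oo
--oo-oo----oo-
-oo-oo----oo--
oo-oo----oo---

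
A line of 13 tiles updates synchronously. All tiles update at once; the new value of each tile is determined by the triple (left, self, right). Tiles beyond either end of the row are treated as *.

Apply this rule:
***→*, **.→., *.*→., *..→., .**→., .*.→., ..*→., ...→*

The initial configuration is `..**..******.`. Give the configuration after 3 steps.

.......****..
.*****..**...
..***......*.

..***......*.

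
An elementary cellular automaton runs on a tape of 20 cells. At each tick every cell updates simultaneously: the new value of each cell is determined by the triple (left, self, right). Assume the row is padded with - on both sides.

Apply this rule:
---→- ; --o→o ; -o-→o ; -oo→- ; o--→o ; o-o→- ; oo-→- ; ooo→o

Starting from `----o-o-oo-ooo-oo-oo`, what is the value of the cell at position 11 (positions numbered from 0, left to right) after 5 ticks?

-

---oo-o-----o-------
--o---oo---ooo------
-ooo-o--o-o-o-o-----
o-o--oooo-o-o-oo----
o-ooo-oo--o-o---o---
position 11 holds -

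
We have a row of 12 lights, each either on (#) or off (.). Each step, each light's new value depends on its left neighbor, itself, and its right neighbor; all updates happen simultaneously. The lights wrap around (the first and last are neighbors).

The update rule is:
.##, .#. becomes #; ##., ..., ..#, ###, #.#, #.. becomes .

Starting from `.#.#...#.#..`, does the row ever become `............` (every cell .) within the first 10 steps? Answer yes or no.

no

step 1: .#.#...#.#..  (fixed point — unchanged through step 10)
step 10 is .#.#...#.#.., still not uniform .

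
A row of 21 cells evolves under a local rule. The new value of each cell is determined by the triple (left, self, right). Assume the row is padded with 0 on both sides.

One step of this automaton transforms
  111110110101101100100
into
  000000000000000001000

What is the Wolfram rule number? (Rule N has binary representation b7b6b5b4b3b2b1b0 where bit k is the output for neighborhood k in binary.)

2

position 1: 111 → 0  (bit 7 = 0)
position 4: 110 → 0  (bit 6 = 0)
position 5: 101 → 0  (bit 5 = 0)
position 16: 100 → 0  (bit 4 = 0)
position 0: 011 → 0  (bit 3 = 0)
position 9: 010 → 0  (bit 2 = 0)
position 17: 001 → 1  (bit 1 = 1)
position 20: 000 → 0  (bit 0 = 0)
bits b7..b0 = 00000010 = 2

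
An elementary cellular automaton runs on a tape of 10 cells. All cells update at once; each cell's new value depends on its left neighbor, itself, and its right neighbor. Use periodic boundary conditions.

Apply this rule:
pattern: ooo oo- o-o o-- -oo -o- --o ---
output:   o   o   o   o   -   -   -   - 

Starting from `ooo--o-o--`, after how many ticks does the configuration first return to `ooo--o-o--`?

10

-ooo--o-o-
--ooo--o-o
o--ooo--o-
-o--ooo--o
o-o--ooo--
-o-o--ooo-
--o-o--ooo
o--o-o--oo
oo--o-o--o
ooo--o-o--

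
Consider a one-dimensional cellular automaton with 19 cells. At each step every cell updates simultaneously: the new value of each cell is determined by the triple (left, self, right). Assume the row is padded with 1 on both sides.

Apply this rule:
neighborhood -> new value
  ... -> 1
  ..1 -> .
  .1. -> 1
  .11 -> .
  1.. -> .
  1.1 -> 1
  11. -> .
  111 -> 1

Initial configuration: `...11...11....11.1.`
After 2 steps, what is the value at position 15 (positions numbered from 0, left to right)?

.

.1....1....11...111
11.11.1.11....1..11
position 15 holds .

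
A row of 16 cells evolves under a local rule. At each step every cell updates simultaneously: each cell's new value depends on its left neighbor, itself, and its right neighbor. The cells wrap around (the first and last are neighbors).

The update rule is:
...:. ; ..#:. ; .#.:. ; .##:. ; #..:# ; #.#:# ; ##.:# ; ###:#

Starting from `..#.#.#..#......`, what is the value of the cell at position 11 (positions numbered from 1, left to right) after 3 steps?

...#.#.#..#.....
....#.#.#..#....
.....#.#.#..#...
position 11 holds .

.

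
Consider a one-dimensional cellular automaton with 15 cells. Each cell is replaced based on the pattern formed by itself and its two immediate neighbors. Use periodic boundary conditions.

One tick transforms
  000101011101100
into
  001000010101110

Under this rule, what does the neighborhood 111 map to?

0

At position 8 the neighborhood is 111; the next row has 0 there.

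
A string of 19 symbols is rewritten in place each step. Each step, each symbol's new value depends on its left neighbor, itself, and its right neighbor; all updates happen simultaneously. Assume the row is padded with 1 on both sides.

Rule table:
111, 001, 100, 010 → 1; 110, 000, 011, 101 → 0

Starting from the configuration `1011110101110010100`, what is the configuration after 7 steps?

0001100100101110111
1010011111100100011
0011101111011110101
1101000110001100100
1001101001010011111
0110001111011101111
0001010110001000111

0001010110001000111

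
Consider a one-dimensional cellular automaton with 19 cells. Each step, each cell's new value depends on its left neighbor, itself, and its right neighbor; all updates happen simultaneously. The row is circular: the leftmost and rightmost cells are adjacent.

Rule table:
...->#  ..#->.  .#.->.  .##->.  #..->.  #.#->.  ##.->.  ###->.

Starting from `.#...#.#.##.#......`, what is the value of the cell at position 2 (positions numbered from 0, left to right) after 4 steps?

step 1: ...#..........#####
step 2: .#...########......
step 3: ...#..........#####  (repeats step 1; period 2)
step 4: .#...########......
position 2 holds .

.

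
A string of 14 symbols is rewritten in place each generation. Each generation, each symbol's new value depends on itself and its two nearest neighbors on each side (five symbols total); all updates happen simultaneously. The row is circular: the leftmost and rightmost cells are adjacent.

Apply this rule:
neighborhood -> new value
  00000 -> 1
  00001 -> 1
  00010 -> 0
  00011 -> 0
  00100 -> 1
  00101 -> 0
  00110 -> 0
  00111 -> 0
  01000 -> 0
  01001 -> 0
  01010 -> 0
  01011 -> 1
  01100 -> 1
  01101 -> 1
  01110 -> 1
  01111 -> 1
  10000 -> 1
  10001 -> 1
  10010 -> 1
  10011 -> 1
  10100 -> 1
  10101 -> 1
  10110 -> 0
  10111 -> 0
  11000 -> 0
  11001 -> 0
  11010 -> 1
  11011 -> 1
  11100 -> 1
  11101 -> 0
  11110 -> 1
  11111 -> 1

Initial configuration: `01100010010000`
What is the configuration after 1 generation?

00101010110111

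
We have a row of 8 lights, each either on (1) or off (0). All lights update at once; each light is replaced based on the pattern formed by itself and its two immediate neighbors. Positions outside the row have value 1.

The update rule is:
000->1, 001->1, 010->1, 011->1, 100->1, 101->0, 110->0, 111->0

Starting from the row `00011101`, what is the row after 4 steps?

11110001
00001111
11111000
00000111

00000111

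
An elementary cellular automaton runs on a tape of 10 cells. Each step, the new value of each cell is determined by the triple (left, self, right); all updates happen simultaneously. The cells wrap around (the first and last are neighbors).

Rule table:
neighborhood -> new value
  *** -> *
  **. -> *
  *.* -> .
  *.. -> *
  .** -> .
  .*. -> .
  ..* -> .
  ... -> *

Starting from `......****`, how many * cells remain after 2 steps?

8

step 1: *****..***
step 2: ******..**
count of *: 8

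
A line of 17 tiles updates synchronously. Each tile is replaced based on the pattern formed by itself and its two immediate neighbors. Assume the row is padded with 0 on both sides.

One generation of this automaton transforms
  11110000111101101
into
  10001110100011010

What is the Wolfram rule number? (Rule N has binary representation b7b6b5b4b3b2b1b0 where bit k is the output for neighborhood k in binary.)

57

position 1: 111 → 0  (bit 7 = 0)
position 3: 110 → 0  (bit 6 = 0)
position 12: 101 → 1  (bit 5 = 1)
position 4: 100 → 1  (bit 4 = 1)
position 0: 011 → 1  (bit 3 = 1)
position 16: 010 → 0  (bit 2 = 0)
position 7: 001 → 0  (bit 1 = 0)
position 5: 000 → 1  (bit 0 = 1)
bits b7..b0 = 00111001 = 57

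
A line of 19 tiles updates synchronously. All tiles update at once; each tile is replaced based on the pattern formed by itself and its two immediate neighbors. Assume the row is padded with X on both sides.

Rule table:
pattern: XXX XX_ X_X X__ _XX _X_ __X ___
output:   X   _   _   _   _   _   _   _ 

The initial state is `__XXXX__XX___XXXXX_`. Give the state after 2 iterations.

___XX_________XXX__
_______________X___

_______________X___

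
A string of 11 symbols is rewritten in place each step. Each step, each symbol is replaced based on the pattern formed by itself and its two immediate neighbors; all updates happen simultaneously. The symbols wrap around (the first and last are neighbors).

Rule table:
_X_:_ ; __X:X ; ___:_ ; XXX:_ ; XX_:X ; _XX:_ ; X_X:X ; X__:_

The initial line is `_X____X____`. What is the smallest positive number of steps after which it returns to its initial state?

11

step 1: X____X_____
step 2: ____X_____X
step 3: ___X_____X_
step 4: __X_____X__
step 5: _X_____X___
step 6: X_____X____
step 7: _____X____X
step 8: ____X____X_
step 9: ___X____X__
step 10: __X____X___
step 11: _X____X____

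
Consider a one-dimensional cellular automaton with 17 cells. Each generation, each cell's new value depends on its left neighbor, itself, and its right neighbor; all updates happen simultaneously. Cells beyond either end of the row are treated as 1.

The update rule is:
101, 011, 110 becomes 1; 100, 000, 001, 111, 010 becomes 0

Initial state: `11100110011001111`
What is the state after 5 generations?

00000110011000000

00100110011001000
00000110011000000
00000110011000000  (fixed point — unchanged through generation 5)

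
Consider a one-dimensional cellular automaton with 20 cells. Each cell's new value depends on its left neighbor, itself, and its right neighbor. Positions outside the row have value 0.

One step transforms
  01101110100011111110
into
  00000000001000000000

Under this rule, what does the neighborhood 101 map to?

At position 3 the neighborhood is 101; the next row has 0 there.

0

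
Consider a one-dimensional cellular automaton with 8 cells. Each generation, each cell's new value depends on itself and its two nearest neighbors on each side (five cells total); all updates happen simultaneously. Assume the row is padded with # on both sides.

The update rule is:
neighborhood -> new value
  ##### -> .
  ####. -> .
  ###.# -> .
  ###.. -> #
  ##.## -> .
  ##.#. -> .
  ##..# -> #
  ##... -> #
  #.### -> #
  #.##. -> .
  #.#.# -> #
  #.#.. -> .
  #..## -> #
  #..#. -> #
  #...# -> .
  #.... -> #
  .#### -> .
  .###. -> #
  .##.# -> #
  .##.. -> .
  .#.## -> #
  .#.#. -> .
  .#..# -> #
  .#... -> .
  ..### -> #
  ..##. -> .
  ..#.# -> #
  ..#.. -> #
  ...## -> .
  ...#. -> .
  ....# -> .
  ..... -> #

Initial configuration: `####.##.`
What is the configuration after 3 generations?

generation 1: ......#.
generation 2: ####..##
generation 3: ...####.

...####.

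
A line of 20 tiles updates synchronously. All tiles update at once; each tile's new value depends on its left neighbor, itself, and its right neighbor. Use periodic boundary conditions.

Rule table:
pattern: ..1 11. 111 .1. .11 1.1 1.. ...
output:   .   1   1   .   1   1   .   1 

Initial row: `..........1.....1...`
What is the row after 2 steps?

step 1: 111111111...111...11
step 2: 111111111.1.111.1.11

111111111.1.111.1.11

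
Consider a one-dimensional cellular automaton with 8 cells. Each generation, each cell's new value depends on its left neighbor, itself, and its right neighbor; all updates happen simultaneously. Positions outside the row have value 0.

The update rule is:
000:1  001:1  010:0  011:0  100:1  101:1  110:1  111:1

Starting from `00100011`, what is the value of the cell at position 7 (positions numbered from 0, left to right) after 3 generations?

11011101
01101110
10110111
position 7 holds 1

1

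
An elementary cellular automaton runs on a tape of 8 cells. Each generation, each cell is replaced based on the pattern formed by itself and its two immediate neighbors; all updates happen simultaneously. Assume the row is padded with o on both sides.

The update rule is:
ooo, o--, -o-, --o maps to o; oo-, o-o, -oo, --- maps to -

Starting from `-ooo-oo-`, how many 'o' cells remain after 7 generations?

generation 1: --o-----
generation 2: oooo---o
generation 3: ooo-o-o-
generation 4: oo--o-o-
generation 5: o-ooo-o-
generation 6: ---o--o-
generation 7: o-ooooo-
count of o: 6

6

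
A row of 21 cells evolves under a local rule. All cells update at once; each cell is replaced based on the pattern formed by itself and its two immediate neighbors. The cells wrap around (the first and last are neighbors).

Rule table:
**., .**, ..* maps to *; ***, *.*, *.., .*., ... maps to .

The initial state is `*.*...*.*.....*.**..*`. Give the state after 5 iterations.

*....*.......*..**.**
*...*.......*..***.*.
...*.......*..**.*...
..*.......*..***.....
.*.......*..**.*.....

.*.......*..**.*.....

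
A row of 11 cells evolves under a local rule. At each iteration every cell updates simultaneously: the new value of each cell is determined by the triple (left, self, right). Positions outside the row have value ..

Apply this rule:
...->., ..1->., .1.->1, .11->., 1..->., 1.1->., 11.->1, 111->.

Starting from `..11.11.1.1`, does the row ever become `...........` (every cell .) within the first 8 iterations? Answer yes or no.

...1..1.1.1
...1..1.1.1  (fixed point — unchanged through iteration 8)
iteration 8 is ...1..1.1.1, still not uniform .

no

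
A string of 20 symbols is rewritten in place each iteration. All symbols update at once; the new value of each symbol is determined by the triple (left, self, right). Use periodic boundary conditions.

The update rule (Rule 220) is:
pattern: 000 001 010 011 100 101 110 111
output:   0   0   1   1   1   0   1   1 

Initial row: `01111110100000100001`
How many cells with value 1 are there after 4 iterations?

01111110110000110001
01111110111000111001
01111110111100111101
01111110111110111101
count of 1: 16

16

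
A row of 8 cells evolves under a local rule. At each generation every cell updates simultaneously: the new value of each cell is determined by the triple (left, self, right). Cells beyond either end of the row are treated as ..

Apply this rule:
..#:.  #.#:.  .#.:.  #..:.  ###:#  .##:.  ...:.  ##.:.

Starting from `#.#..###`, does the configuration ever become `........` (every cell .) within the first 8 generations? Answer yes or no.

......#.
........
all cells are . at generation 2

yes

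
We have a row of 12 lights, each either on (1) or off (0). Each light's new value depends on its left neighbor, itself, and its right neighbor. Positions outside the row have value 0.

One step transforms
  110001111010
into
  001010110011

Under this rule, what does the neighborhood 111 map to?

1

At position 6 the neighborhood is 111; the next row has 1 there.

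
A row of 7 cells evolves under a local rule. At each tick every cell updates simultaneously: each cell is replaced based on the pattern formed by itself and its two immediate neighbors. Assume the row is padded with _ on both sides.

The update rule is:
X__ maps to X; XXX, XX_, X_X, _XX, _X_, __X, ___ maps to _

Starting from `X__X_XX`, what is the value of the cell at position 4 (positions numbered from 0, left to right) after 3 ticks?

_

tick 1: _X_____
tick 2: __X____
tick 3: ___X___
position 4 holds _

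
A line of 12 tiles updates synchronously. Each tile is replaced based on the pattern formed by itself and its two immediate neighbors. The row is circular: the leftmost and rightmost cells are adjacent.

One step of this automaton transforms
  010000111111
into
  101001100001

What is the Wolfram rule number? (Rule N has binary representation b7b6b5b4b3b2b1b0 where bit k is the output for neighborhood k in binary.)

122

position 7: 111 → 0  (bit 7 = 0)
position 11: 110 → 1  (bit 6 = 1)
position 0: 101 → 1  (bit 5 = 1)
position 2: 100 → 1  (bit 4 = 1)
position 6: 011 → 1  (bit 3 = 1)
position 1: 010 → 0  (bit 2 = 0)
position 5: 001 → 1  (bit 1 = 1)
position 3: 000 → 0  (bit 0 = 0)
bits b7..b0 = 01111010 = 122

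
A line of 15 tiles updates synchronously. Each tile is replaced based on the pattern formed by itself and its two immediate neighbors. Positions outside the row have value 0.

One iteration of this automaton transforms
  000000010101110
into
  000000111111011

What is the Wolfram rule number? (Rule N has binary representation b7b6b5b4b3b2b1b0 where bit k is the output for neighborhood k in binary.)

126

position 12: 111 → 0  (bit 7 = 0)
position 13: 110 → 1  (bit 6 = 1)
position 8: 101 → 1  (bit 5 = 1)
position 14: 100 → 1  (bit 4 = 1)
position 11: 011 → 1  (bit 3 = 1)
position 7: 010 → 1  (bit 2 = 1)
position 6: 001 → 1  (bit 1 = 1)
position 0: 000 → 0  (bit 0 = 0)
bits b7..b0 = 01111110 = 126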